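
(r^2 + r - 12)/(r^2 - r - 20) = (r - 3)/(r - 5)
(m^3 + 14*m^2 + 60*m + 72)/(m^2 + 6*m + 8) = (m^2 + 12*m + 36)/(m + 4)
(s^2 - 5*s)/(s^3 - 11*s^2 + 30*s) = 1/(s - 6)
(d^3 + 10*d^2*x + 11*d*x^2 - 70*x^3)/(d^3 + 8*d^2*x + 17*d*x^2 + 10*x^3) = (d^2 + 5*d*x - 14*x^2)/(d^2 + 3*d*x + 2*x^2)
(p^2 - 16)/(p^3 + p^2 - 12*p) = (p - 4)/(p*(p - 3))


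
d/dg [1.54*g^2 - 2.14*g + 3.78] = 3.08*g - 2.14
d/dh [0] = 0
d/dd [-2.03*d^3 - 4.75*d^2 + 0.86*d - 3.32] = -6.09*d^2 - 9.5*d + 0.86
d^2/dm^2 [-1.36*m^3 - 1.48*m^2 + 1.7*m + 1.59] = -8.16*m - 2.96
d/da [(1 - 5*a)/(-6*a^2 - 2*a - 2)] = 3*(-5*a^2 + 2*a + 2)/(2*(9*a^4 + 6*a^3 + 7*a^2 + 2*a + 1))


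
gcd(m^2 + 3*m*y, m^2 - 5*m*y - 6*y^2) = 1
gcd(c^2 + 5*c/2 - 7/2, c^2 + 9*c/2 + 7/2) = c + 7/2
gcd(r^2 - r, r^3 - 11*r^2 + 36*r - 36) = 1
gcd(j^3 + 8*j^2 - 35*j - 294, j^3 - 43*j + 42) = j^2 + j - 42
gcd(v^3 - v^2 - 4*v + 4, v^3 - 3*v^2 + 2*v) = v^2 - 3*v + 2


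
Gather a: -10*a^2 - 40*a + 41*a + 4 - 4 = -10*a^2 + a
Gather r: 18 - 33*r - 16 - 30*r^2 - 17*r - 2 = -30*r^2 - 50*r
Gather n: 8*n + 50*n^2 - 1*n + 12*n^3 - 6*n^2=12*n^3 + 44*n^2 + 7*n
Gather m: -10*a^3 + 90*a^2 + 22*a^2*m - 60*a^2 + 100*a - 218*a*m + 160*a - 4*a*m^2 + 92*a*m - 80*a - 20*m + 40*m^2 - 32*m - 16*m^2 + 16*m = -10*a^3 + 30*a^2 + 180*a + m^2*(24 - 4*a) + m*(22*a^2 - 126*a - 36)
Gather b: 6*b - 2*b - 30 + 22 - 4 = 4*b - 12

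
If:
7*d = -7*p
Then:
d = -p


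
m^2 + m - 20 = (m - 4)*(m + 5)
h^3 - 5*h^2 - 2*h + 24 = (h - 4)*(h - 3)*(h + 2)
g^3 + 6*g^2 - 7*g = g*(g - 1)*(g + 7)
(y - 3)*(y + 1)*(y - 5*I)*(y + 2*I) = y^4 - 2*y^3 - 3*I*y^3 + 7*y^2 + 6*I*y^2 - 20*y + 9*I*y - 30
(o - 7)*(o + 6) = o^2 - o - 42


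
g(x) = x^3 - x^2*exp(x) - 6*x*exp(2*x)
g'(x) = -x^2*exp(x) + 3*x^2 - 12*x*exp(2*x) - 2*x*exp(x) - 6*exp(2*x)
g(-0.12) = 0.55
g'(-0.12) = -3.34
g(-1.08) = -0.91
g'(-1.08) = 4.64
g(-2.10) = -9.61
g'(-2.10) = 13.49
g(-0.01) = 0.06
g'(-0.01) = -5.74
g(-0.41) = 0.90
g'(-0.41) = 0.46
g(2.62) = -3042.20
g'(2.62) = -7209.48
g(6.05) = -6544650.75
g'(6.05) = -14158473.93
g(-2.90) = -24.80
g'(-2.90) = 25.17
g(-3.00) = -27.40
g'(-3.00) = 26.93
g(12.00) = -1907240228310.69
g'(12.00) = -3973395661849.48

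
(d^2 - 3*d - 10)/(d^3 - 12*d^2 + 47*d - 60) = (d + 2)/(d^2 - 7*d + 12)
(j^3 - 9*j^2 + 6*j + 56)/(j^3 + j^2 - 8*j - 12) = (j^2 - 11*j + 28)/(j^2 - j - 6)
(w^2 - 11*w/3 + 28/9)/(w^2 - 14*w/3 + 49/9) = (3*w - 4)/(3*w - 7)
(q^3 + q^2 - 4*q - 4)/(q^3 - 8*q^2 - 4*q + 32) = (q + 1)/(q - 8)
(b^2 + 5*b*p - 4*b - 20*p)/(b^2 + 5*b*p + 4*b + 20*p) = (b - 4)/(b + 4)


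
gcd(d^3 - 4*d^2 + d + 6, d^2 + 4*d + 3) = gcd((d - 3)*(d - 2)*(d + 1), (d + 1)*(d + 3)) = d + 1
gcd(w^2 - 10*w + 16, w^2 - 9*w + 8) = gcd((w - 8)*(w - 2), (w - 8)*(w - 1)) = w - 8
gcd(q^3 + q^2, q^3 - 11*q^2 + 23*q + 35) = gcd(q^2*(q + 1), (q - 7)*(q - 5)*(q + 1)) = q + 1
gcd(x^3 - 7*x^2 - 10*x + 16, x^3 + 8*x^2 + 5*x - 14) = x^2 + x - 2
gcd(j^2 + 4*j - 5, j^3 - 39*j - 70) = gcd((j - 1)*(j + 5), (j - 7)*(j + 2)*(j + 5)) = j + 5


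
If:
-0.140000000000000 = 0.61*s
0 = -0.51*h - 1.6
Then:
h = -3.14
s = -0.23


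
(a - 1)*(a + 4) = a^2 + 3*a - 4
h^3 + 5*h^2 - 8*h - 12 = (h - 2)*(h + 1)*(h + 6)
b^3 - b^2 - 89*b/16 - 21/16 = (b - 3)*(b + 1/4)*(b + 7/4)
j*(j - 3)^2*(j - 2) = j^4 - 8*j^3 + 21*j^2 - 18*j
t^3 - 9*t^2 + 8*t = t*(t - 8)*(t - 1)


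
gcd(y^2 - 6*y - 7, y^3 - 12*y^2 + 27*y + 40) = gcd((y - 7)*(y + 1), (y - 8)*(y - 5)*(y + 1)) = y + 1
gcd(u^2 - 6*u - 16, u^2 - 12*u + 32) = u - 8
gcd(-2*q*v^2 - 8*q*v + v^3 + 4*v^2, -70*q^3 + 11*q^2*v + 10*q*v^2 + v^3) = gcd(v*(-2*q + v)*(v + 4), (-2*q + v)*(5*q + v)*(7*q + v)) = 2*q - v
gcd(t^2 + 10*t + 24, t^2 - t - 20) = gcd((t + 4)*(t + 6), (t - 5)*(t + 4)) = t + 4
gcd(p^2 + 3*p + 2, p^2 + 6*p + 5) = p + 1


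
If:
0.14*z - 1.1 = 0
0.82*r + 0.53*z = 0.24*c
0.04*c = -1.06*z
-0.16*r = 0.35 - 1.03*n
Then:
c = -208.21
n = -9.92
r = -66.02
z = 7.86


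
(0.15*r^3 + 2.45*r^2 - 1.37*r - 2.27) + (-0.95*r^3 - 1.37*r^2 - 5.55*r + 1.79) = -0.8*r^3 + 1.08*r^2 - 6.92*r - 0.48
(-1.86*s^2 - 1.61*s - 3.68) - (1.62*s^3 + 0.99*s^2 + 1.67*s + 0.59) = -1.62*s^3 - 2.85*s^2 - 3.28*s - 4.27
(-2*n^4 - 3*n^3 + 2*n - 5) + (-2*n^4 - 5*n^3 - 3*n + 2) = -4*n^4 - 8*n^3 - n - 3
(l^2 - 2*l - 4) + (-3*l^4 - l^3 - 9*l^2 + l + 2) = -3*l^4 - l^3 - 8*l^2 - l - 2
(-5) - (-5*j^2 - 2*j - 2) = 5*j^2 + 2*j - 3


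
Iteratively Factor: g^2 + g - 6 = (g + 3)*(g - 2)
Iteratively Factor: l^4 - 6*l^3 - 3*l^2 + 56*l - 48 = (l - 4)*(l^3 - 2*l^2 - 11*l + 12) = (l - 4)*(l + 3)*(l^2 - 5*l + 4) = (l - 4)^2*(l + 3)*(l - 1)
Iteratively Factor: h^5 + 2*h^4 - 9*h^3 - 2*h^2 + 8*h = (h + 1)*(h^4 + h^3 - 10*h^2 + 8*h) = (h + 1)*(h + 4)*(h^3 - 3*h^2 + 2*h) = (h - 2)*(h + 1)*(h + 4)*(h^2 - h) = h*(h - 2)*(h + 1)*(h + 4)*(h - 1)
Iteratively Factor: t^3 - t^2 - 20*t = (t)*(t^2 - t - 20) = t*(t + 4)*(t - 5)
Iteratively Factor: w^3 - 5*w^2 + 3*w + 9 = (w - 3)*(w^2 - 2*w - 3) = (w - 3)^2*(w + 1)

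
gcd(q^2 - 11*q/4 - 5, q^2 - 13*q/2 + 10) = q - 4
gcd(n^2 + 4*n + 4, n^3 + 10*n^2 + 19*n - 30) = 1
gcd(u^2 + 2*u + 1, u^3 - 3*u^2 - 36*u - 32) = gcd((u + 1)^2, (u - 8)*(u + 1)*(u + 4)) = u + 1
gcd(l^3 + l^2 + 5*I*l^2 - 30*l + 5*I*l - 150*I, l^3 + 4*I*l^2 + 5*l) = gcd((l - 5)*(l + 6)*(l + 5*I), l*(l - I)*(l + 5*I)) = l + 5*I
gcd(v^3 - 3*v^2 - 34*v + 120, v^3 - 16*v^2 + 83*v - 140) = v^2 - 9*v + 20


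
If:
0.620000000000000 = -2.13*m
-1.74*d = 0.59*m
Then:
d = 0.10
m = -0.29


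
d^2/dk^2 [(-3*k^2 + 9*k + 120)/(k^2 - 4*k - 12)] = 6*(-k^3 + 84*k^2 - 372*k + 832)/(k^6 - 12*k^5 + 12*k^4 + 224*k^3 - 144*k^2 - 1728*k - 1728)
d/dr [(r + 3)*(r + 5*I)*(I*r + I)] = 3*I*r^2 + r*(-10 + 8*I) - 20 + 3*I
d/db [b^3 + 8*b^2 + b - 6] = 3*b^2 + 16*b + 1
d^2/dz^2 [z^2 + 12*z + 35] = 2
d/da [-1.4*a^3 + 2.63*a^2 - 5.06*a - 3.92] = -4.2*a^2 + 5.26*a - 5.06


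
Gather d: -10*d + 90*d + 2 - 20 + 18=80*d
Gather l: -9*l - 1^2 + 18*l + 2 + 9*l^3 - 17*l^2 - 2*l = 9*l^3 - 17*l^2 + 7*l + 1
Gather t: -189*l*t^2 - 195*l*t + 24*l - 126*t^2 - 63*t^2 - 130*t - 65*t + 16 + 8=24*l + t^2*(-189*l - 189) + t*(-195*l - 195) + 24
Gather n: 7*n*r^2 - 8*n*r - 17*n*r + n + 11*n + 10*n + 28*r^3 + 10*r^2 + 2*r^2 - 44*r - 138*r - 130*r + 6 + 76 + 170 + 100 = n*(7*r^2 - 25*r + 22) + 28*r^3 + 12*r^2 - 312*r + 352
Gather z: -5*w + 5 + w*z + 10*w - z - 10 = 5*w + z*(w - 1) - 5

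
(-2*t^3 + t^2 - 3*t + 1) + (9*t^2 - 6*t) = -2*t^3 + 10*t^2 - 9*t + 1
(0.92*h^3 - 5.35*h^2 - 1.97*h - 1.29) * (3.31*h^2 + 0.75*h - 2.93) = 3.0452*h^5 - 17.0185*h^4 - 13.2288*h^3 + 9.9281*h^2 + 4.8046*h + 3.7797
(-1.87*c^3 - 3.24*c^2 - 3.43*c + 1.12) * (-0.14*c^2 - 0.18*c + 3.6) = 0.2618*c^5 + 0.7902*c^4 - 5.6686*c^3 - 11.2034*c^2 - 12.5496*c + 4.032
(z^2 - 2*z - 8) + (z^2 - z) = 2*z^2 - 3*z - 8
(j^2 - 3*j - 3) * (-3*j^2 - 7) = -3*j^4 + 9*j^3 + 2*j^2 + 21*j + 21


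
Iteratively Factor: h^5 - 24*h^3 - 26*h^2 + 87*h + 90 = (h - 2)*(h^4 + 2*h^3 - 20*h^2 - 66*h - 45) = (h - 2)*(h + 1)*(h^3 + h^2 - 21*h - 45) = (h - 5)*(h - 2)*(h + 1)*(h^2 + 6*h + 9) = (h - 5)*(h - 2)*(h + 1)*(h + 3)*(h + 3)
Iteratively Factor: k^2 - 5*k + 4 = (k - 4)*(k - 1)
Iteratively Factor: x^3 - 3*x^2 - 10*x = (x)*(x^2 - 3*x - 10) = x*(x + 2)*(x - 5)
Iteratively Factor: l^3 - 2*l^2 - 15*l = (l)*(l^2 - 2*l - 15) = l*(l + 3)*(l - 5)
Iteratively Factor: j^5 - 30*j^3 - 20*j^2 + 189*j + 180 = (j - 5)*(j^4 + 5*j^3 - 5*j^2 - 45*j - 36) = (j - 5)*(j + 3)*(j^3 + 2*j^2 - 11*j - 12) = (j - 5)*(j - 3)*(j + 3)*(j^2 + 5*j + 4) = (j - 5)*(j - 3)*(j + 1)*(j + 3)*(j + 4)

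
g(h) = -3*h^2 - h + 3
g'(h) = -6*h - 1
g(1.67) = -7.04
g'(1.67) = -11.02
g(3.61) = -39.71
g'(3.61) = -22.66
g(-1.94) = -6.35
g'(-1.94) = 10.64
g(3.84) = -45.08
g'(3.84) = -24.04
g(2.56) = -19.22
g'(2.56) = -16.36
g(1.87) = -9.36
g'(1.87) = -12.22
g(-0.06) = 3.05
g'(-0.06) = -0.64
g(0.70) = 0.83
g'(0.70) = -5.20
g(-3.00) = -21.00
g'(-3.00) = 17.00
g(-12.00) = -417.00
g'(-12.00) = 71.00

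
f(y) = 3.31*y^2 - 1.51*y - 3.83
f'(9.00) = 58.07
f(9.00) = 250.69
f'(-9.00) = -61.09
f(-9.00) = 277.87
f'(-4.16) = -29.05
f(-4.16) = 59.73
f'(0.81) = 3.85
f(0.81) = -2.88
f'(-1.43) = -10.98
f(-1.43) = 5.10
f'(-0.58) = -5.35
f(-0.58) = -1.84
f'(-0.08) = -2.04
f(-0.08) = -3.69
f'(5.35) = 33.91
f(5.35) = 82.83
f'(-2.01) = -14.82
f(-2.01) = 12.58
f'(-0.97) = -7.93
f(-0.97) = 0.75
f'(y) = 6.62*y - 1.51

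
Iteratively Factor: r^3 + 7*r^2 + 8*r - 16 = (r + 4)*(r^2 + 3*r - 4) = (r + 4)^2*(r - 1)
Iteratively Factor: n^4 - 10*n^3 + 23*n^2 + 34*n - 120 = (n - 5)*(n^3 - 5*n^2 - 2*n + 24) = (n - 5)*(n - 3)*(n^2 - 2*n - 8) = (n - 5)*(n - 3)*(n + 2)*(n - 4)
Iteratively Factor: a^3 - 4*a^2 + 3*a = (a - 3)*(a^2 - a) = a*(a - 3)*(a - 1)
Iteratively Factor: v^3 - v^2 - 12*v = (v + 3)*(v^2 - 4*v) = v*(v + 3)*(v - 4)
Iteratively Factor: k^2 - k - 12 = (k - 4)*(k + 3)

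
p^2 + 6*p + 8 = (p + 2)*(p + 4)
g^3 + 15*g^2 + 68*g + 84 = (g + 2)*(g + 6)*(g + 7)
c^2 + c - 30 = (c - 5)*(c + 6)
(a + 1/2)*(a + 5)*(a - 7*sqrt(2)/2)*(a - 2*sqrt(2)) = a^4 - 11*sqrt(2)*a^3/2 + 11*a^3/2 - 121*sqrt(2)*a^2/4 + 33*a^2/2 - 55*sqrt(2)*a/4 + 77*a + 35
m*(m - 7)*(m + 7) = m^3 - 49*m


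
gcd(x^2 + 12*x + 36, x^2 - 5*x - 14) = 1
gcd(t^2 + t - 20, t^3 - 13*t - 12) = t - 4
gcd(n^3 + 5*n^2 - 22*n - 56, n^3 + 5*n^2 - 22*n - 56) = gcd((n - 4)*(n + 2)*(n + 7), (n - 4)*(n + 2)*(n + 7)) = n^3 + 5*n^2 - 22*n - 56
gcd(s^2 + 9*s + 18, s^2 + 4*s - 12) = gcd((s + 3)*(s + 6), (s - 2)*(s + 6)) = s + 6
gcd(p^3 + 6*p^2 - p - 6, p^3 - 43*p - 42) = p^2 + 7*p + 6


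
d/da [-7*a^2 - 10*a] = -14*a - 10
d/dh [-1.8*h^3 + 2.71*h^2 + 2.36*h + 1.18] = -5.4*h^2 + 5.42*h + 2.36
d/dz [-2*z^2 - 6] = -4*z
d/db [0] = 0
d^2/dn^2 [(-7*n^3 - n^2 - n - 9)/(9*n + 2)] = 2*(-567*n^3 - 378*n^2 - 84*n - 715)/(729*n^3 + 486*n^2 + 108*n + 8)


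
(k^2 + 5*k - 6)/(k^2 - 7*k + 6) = (k + 6)/(k - 6)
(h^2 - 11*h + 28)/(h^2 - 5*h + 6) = (h^2 - 11*h + 28)/(h^2 - 5*h + 6)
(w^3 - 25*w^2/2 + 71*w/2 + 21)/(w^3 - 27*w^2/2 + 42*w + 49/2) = (w - 6)/(w - 7)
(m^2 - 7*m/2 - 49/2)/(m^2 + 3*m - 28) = (2*m^2 - 7*m - 49)/(2*(m^2 + 3*m - 28))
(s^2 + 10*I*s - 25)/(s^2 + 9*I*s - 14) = (s^2 + 10*I*s - 25)/(s^2 + 9*I*s - 14)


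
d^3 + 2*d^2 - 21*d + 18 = (d - 3)*(d - 1)*(d + 6)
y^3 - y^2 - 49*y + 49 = (y - 7)*(y - 1)*(y + 7)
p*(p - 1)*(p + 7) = p^3 + 6*p^2 - 7*p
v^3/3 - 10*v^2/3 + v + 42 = (v/3 + 1)*(v - 7)*(v - 6)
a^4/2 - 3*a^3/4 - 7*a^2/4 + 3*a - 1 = (a/2 + 1)*(a - 2)*(a - 1)*(a - 1/2)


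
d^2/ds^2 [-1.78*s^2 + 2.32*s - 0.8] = -3.56000000000000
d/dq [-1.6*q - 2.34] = -1.60000000000000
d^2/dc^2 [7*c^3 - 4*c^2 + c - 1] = 42*c - 8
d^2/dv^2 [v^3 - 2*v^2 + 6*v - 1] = 6*v - 4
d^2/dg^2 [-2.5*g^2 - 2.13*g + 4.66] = -5.00000000000000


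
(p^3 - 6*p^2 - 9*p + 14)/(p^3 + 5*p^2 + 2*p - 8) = (p - 7)/(p + 4)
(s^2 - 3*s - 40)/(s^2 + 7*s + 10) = (s - 8)/(s + 2)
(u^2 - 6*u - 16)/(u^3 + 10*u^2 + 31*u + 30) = (u - 8)/(u^2 + 8*u + 15)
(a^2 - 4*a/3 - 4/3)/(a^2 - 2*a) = (a + 2/3)/a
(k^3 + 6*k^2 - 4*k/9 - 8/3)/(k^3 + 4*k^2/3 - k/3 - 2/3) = (k^2 + 20*k/3 + 4)/(k^2 + 2*k + 1)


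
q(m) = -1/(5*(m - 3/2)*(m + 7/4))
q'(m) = 1/(5*(m - 3/2)*(m + 7/4)^2) + 1/(5*(m - 3/2)^2*(m + 7/4))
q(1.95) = -0.12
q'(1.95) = 0.30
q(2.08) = -0.09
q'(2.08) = 0.18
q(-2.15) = -0.14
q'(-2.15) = -0.38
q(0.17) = 0.08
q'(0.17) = 0.02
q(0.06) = 0.08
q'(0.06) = 0.01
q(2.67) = -0.04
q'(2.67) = 0.04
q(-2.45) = -0.07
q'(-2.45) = -0.12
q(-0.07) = 0.08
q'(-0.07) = 0.00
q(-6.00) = -0.00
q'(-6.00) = 0.00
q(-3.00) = -0.04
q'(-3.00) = -0.04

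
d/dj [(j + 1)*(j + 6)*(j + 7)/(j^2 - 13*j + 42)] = (j^4 - 26*j^3 - 111*j^2 + 1092*j + 2856)/(j^4 - 26*j^3 + 253*j^2 - 1092*j + 1764)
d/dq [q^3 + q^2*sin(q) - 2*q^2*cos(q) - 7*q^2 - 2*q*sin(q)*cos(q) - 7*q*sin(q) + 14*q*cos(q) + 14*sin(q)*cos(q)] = 2*q^2*sin(q) + q^2*cos(q) + 3*q^2 - 12*q*sin(q) - 11*q*cos(q) - 2*q*cos(2*q) - 14*q - 7*sin(q) - sin(2*q) + 14*cos(q) + 14*cos(2*q)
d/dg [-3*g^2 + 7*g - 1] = 7 - 6*g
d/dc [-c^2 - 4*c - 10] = -2*c - 4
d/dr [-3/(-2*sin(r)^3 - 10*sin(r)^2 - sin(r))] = 3*(-20*sin(r) + 3*cos(2*r) - 4)*cos(r)/((10*sin(r) - cos(2*r) + 2)^2*sin(r)^2)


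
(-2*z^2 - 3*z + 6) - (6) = -2*z^2 - 3*z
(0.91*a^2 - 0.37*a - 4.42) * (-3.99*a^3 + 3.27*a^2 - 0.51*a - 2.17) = -3.6309*a^5 + 4.452*a^4 + 15.9618*a^3 - 16.2394*a^2 + 3.0571*a + 9.5914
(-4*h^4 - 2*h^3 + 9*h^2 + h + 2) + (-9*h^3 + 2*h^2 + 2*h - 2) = -4*h^4 - 11*h^3 + 11*h^2 + 3*h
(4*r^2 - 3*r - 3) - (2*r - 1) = 4*r^2 - 5*r - 2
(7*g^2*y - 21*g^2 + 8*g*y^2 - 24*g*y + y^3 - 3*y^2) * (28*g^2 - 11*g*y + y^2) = 196*g^4*y - 588*g^4 + 147*g^3*y^2 - 441*g^3*y - 53*g^2*y^3 + 159*g^2*y^2 - 3*g*y^4 + 9*g*y^3 + y^5 - 3*y^4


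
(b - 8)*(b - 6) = b^2 - 14*b + 48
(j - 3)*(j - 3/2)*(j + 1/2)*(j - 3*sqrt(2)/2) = j^4 - 4*j^3 - 3*sqrt(2)*j^3/2 + 9*j^2/4 + 6*sqrt(2)*j^2 - 27*sqrt(2)*j/8 + 9*j/4 - 27*sqrt(2)/8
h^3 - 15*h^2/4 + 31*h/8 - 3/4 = (h - 2)*(h - 3/2)*(h - 1/4)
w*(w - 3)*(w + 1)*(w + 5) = w^4 + 3*w^3 - 13*w^2 - 15*w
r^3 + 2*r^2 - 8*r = r*(r - 2)*(r + 4)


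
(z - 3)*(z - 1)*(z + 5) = z^3 + z^2 - 17*z + 15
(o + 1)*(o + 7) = o^2 + 8*o + 7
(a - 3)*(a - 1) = a^2 - 4*a + 3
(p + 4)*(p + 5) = p^2 + 9*p + 20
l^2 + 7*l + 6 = (l + 1)*(l + 6)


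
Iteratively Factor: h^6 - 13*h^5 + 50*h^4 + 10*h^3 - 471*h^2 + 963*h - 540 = (h - 3)*(h^5 - 10*h^4 + 20*h^3 + 70*h^2 - 261*h + 180) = (h - 3)*(h + 3)*(h^4 - 13*h^3 + 59*h^2 - 107*h + 60) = (h - 4)*(h - 3)*(h + 3)*(h^3 - 9*h^2 + 23*h - 15) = (h - 4)*(h - 3)^2*(h + 3)*(h^2 - 6*h + 5) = (h - 4)*(h - 3)^2*(h - 1)*(h + 3)*(h - 5)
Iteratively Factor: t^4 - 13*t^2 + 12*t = (t)*(t^3 - 13*t + 12) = t*(t - 3)*(t^2 + 3*t - 4) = t*(t - 3)*(t + 4)*(t - 1)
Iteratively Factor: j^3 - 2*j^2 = (j - 2)*(j^2) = j*(j - 2)*(j)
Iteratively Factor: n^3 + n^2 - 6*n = (n - 2)*(n^2 + 3*n) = n*(n - 2)*(n + 3)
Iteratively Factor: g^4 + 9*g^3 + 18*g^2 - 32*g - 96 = (g + 4)*(g^3 + 5*g^2 - 2*g - 24) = (g + 3)*(g + 4)*(g^2 + 2*g - 8) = (g + 3)*(g + 4)^2*(g - 2)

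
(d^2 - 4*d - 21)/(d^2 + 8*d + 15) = (d - 7)/(d + 5)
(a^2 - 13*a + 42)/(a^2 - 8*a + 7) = (a - 6)/(a - 1)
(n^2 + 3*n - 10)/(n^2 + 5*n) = (n - 2)/n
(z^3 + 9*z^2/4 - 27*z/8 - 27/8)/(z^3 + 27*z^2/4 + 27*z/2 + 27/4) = (z - 3/2)/(z + 3)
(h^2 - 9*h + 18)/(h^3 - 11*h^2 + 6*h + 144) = (h - 3)/(h^2 - 5*h - 24)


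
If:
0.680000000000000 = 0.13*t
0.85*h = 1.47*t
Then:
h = 9.05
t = 5.23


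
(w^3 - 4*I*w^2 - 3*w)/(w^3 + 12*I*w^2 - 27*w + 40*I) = w*(w - 3*I)/(w^2 + 13*I*w - 40)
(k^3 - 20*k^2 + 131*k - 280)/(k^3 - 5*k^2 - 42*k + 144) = (k^2 - 12*k + 35)/(k^2 + 3*k - 18)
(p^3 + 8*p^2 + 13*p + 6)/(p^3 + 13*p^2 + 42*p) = (p^2 + 2*p + 1)/(p*(p + 7))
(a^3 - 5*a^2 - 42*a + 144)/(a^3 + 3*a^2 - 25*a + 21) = (a^2 - 2*a - 48)/(a^2 + 6*a - 7)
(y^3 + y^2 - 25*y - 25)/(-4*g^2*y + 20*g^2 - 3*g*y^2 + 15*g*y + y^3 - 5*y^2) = (y^2 + 6*y + 5)/(-4*g^2 - 3*g*y + y^2)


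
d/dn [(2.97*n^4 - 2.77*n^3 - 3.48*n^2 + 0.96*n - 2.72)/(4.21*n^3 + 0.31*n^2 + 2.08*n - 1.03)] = (12.5037*n^6 + 1.84139999999999*n^5 + 32.3249*n^4 - 31.8428*n^3 + 35.3769*n^2 + 8.8552*n + 4.6688)/(17.7241*n^6 + 2.6102*n^5 + 17.6097*n^4 - 7.383*n^3 + 3.6878*n^2 - 4.2848*n + 1.0609)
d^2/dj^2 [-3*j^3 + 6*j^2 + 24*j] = 12 - 18*j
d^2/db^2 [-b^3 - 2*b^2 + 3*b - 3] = -6*b - 4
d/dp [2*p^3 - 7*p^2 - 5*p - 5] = 6*p^2 - 14*p - 5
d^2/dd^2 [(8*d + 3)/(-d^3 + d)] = (-48*d^5 - 36*d^4 - 16*d^3 + 18*d^2 - 6)/(d^9 - 3*d^7 + 3*d^5 - d^3)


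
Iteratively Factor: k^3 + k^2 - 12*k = (k)*(k^2 + k - 12) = k*(k + 4)*(k - 3)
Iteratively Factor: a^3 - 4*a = (a - 2)*(a^2 + 2*a) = a*(a - 2)*(a + 2)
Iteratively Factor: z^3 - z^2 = (z)*(z^2 - z) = z*(z - 1)*(z)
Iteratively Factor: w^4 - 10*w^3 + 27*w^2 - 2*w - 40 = (w + 1)*(w^3 - 11*w^2 + 38*w - 40) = (w - 4)*(w + 1)*(w^2 - 7*w + 10) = (w - 4)*(w - 2)*(w + 1)*(w - 5)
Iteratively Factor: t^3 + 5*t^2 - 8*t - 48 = (t - 3)*(t^2 + 8*t + 16) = (t - 3)*(t + 4)*(t + 4)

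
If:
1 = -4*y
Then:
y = -1/4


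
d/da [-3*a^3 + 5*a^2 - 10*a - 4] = -9*a^2 + 10*a - 10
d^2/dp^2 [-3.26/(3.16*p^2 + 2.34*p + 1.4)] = (65.106112*p^2 + 48.211488*p - 3.26*(6.32*p + 2.34)*(12.64*p + 4.68) + 28.84448)/(3.16*p^2 + 2.34*p + 1.4)^3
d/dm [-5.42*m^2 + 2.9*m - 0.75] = 2.9 - 10.84*m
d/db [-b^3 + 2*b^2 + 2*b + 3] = -3*b^2 + 4*b + 2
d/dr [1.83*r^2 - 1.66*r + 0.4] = 3.66*r - 1.66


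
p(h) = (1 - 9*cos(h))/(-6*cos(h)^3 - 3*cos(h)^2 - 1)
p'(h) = (1 - 9*cos(h))*(-18*sin(h)*cos(h)^2 - 6*sin(h)*cos(h))/(-6*cos(h)^3 - 3*cos(h)^2 - 1)^2 + 9*sin(h)/(-6*cos(h)^3 - 3*cos(h)^2 - 1) = 3*(25*cos(h) + 3*cos(2*h)/2 + 9*cos(3*h) - 3/2)*sin(h)/(6*cos(h)^3 + 3*cos(h)^2 + 1)^2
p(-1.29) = 1.10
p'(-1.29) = 4.00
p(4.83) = 0.05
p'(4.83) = 8.46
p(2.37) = -22.47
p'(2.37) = -252.64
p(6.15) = 0.81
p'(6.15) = -0.14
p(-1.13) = 1.41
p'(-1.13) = 0.34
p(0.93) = 1.31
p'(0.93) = 0.98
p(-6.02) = 0.84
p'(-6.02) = 0.28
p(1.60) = -1.26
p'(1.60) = -8.77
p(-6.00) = 0.84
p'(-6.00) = 0.30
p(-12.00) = 0.98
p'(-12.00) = 0.68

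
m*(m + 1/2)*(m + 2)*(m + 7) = m^4 + 19*m^3/2 + 37*m^2/2 + 7*m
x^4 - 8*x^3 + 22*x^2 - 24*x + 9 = (x - 3)^2*(x - 1)^2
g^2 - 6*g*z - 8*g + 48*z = (g - 8)*(g - 6*z)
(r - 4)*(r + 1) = r^2 - 3*r - 4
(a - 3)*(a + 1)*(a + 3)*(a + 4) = a^4 + 5*a^3 - 5*a^2 - 45*a - 36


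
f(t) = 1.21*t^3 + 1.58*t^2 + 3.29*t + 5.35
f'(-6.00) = 115.01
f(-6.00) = -218.87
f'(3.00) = 45.44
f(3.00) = 62.11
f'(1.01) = 10.18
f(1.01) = 11.53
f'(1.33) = 13.91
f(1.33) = 15.37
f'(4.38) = 86.77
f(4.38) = 151.75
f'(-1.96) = 11.04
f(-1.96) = -4.14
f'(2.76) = 39.66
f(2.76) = 51.91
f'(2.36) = 30.97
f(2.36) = 37.82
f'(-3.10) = 28.38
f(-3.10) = -25.71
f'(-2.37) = 16.19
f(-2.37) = -9.68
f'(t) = 3.63*t^2 + 3.16*t + 3.29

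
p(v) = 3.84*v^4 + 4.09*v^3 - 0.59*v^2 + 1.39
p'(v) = 15.36*v^3 + 12.27*v^2 - 1.18*v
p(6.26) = 6878.57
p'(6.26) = 4241.47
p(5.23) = 3443.37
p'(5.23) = 2526.78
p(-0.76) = 0.53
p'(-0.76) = 1.24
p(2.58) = 237.84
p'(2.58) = 342.41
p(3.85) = 1069.72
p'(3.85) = 1053.87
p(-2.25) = 50.23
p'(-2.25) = -110.19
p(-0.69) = 0.64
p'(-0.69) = 1.61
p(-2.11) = 36.46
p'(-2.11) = -87.17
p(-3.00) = 196.69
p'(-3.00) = -300.75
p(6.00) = 5840.23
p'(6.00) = 3752.40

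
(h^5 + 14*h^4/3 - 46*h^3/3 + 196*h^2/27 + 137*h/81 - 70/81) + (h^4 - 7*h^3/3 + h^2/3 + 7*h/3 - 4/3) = h^5 + 17*h^4/3 - 53*h^3/3 + 205*h^2/27 + 326*h/81 - 178/81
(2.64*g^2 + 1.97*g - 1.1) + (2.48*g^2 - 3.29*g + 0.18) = 5.12*g^2 - 1.32*g - 0.92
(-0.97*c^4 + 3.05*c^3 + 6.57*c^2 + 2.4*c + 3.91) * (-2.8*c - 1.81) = 2.716*c^5 - 6.7843*c^4 - 23.9165*c^3 - 18.6117*c^2 - 15.292*c - 7.0771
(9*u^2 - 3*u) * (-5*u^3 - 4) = -45*u^5 + 15*u^4 - 36*u^2 + 12*u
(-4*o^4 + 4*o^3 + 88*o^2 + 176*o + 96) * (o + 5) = -4*o^5 - 16*o^4 + 108*o^3 + 616*o^2 + 976*o + 480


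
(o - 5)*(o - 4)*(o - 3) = o^3 - 12*o^2 + 47*o - 60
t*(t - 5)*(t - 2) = t^3 - 7*t^2 + 10*t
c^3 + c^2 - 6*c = c*(c - 2)*(c + 3)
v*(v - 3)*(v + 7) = v^3 + 4*v^2 - 21*v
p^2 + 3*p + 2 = (p + 1)*(p + 2)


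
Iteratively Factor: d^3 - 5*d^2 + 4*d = (d)*(d^2 - 5*d + 4) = d*(d - 4)*(d - 1)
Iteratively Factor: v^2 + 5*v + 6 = (v + 3)*(v + 2)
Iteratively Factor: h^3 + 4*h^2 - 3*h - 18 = (h - 2)*(h^2 + 6*h + 9) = (h - 2)*(h + 3)*(h + 3)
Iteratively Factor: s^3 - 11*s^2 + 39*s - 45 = (s - 3)*(s^2 - 8*s + 15) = (s - 3)^2*(s - 5)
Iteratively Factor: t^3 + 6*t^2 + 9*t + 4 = (t + 1)*(t^2 + 5*t + 4) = (t + 1)*(t + 4)*(t + 1)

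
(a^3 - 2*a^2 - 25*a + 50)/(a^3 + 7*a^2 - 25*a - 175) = (a - 2)/(a + 7)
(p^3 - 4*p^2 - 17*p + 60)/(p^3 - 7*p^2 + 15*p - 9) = (p^2 - p - 20)/(p^2 - 4*p + 3)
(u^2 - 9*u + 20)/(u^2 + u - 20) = (u - 5)/(u + 5)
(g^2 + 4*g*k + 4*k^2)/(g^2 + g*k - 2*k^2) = (g + 2*k)/(g - k)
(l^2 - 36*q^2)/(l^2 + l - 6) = (l^2 - 36*q^2)/(l^2 + l - 6)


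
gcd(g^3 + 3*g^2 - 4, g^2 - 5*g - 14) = g + 2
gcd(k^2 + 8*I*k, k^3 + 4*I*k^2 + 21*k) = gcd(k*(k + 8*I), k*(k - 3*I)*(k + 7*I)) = k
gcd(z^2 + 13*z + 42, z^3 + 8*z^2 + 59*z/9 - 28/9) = z + 7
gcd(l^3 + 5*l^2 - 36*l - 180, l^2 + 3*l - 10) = l + 5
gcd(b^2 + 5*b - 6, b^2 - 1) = b - 1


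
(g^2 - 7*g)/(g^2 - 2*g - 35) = g/(g + 5)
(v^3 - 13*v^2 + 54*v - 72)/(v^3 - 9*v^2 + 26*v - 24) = (v - 6)/(v - 2)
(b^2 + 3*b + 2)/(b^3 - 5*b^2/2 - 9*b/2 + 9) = 2*(b + 1)/(2*b^2 - 9*b + 9)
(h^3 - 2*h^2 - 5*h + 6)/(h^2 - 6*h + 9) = (h^2 + h - 2)/(h - 3)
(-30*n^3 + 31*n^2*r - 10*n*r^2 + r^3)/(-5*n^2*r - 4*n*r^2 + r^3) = (6*n^2 - 5*n*r + r^2)/(r*(n + r))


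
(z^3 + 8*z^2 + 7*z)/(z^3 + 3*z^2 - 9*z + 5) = z*(z^2 + 8*z + 7)/(z^3 + 3*z^2 - 9*z + 5)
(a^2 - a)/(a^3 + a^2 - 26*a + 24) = a/(a^2 + 2*a - 24)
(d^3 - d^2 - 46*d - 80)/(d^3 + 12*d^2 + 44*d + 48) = (d^2 - 3*d - 40)/(d^2 + 10*d + 24)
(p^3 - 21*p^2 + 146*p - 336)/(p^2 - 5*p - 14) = (p^2 - 14*p + 48)/(p + 2)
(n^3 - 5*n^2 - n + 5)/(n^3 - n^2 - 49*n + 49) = (n^2 - 4*n - 5)/(n^2 - 49)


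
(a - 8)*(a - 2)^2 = a^3 - 12*a^2 + 36*a - 32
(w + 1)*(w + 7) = w^2 + 8*w + 7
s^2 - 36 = (s - 6)*(s + 6)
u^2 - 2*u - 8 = (u - 4)*(u + 2)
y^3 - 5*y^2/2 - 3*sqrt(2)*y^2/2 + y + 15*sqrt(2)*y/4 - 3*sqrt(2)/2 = (y - 2)*(y - 1/2)*(y - 3*sqrt(2)/2)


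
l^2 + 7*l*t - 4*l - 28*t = (l - 4)*(l + 7*t)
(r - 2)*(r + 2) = r^2 - 4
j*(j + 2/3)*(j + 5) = j^3 + 17*j^2/3 + 10*j/3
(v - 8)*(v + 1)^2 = v^3 - 6*v^2 - 15*v - 8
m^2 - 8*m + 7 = (m - 7)*(m - 1)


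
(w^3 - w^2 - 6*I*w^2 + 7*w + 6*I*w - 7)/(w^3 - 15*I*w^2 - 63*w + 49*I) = (w^2 + w*(-1 + I) - I)/(w^2 - 8*I*w - 7)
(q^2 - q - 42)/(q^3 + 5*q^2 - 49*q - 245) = (q + 6)/(q^2 + 12*q + 35)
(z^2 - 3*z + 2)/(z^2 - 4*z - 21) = (-z^2 + 3*z - 2)/(-z^2 + 4*z + 21)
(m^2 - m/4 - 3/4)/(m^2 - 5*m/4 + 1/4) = (4*m + 3)/(4*m - 1)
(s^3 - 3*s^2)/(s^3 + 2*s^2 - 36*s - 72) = s^2*(s - 3)/(s^3 + 2*s^2 - 36*s - 72)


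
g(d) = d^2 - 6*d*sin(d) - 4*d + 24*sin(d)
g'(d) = -6*d*cos(d) + 2*d - 6*sin(d) + 24*cos(d) - 4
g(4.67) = 7.15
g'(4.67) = 11.50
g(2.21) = 4.66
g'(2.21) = -10.80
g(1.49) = 11.27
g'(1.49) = -5.78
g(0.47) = 7.93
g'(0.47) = 13.11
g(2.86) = -1.36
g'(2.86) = -6.52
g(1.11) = 12.32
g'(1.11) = 0.56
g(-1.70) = -24.22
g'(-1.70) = -5.86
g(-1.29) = -23.67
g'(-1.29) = 7.98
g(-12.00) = 243.51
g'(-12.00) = 49.79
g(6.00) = 15.35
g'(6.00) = -1.85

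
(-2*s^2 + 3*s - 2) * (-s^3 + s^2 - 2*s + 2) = 2*s^5 - 5*s^4 + 9*s^3 - 12*s^2 + 10*s - 4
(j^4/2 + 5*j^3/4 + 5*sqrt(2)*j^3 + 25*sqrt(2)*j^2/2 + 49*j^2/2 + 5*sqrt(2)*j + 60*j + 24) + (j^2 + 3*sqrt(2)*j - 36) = j^4/2 + 5*j^3/4 + 5*sqrt(2)*j^3 + 25*sqrt(2)*j^2/2 + 51*j^2/2 + 8*sqrt(2)*j + 60*j - 12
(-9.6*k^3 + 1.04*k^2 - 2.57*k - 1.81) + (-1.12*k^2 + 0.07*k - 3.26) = -9.6*k^3 - 0.0800000000000001*k^2 - 2.5*k - 5.07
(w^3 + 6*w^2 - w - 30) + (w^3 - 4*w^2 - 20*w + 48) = 2*w^3 + 2*w^2 - 21*w + 18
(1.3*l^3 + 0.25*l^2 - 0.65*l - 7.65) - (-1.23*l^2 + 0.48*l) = 1.3*l^3 + 1.48*l^2 - 1.13*l - 7.65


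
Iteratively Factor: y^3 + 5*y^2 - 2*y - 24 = (y + 3)*(y^2 + 2*y - 8) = (y + 3)*(y + 4)*(y - 2)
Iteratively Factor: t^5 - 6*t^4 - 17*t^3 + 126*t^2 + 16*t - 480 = (t - 5)*(t^4 - t^3 - 22*t^2 + 16*t + 96) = (t - 5)*(t + 2)*(t^3 - 3*t^2 - 16*t + 48) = (t - 5)*(t + 2)*(t + 4)*(t^2 - 7*t + 12) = (t - 5)*(t - 4)*(t + 2)*(t + 4)*(t - 3)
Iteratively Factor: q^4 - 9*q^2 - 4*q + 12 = (q - 3)*(q^3 + 3*q^2 - 4) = (q - 3)*(q + 2)*(q^2 + q - 2) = (q - 3)*(q - 1)*(q + 2)*(q + 2)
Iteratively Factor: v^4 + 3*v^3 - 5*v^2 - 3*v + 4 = (v + 1)*(v^3 + 2*v^2 - 7*v + 4) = (v + 1)*(v + 4)*(v^2 - 2*v + 1) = (v - 1)*(v + 1)*(v + 4)*(v - 1)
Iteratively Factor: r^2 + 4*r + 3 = (r + 3)*(r + 1)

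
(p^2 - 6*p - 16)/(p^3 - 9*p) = (p^2 - 6*p - 16)/(p*(p^2 - 9))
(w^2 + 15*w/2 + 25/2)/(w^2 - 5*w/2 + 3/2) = (2*w^2 + 15*w + 25)/(2*w^2 - 5*w + 3)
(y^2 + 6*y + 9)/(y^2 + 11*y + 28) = (y^2 + 6*y + 9)/(y^2 + 11*y + 28)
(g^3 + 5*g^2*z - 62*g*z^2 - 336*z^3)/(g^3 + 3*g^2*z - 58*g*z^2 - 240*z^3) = (g + 7*z)/(g + 5*z)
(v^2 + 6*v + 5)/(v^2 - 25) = (v + 1)/(v - 5)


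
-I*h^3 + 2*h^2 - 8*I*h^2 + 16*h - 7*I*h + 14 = (h + 7)*(h + 2*I)*(-I*h - I)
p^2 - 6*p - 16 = (p - 8)*(p + 2)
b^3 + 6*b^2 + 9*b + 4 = (b + 1)^2*(b + 4)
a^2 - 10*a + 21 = (a - 7)*(a - 3)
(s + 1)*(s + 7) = s^2 + 8*s + 7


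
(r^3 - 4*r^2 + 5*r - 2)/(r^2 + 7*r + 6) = (r^3 - 4*r^2 + 5*r - 2)/(r^2 + 7*r + 6)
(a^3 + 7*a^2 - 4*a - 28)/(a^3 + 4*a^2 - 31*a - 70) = (a - 2)/(a - 5)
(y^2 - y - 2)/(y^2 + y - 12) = (y^2 - y - 2)/(y^2 + y - 12)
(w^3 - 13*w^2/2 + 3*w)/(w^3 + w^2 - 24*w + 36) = w*(2*w^2 - 13*w + 6)/(2*(w^3 + w^2 - 24*w + 36))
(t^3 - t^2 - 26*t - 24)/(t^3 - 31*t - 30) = (t + 4)/(t + 5)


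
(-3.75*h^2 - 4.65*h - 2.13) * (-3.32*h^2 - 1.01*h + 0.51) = 12.45*h^4 + 19.2255*h^3 + 9.8556*h^2 - 0.2202*h - 1.0863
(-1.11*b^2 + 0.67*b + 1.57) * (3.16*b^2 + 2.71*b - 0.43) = -3.5076*b^4 - 0.8909*b^3 + 7.2542*b^2 + 3.9666*b - 0.6751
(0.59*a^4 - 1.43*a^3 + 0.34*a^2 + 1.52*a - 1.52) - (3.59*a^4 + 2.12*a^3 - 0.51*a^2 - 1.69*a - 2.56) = -3.0*a^4 - 3.55*a^3 + 0.85*a^2 + 3.21*a + 1.04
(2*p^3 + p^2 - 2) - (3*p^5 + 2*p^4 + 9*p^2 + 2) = -3*p^5 - 2*p^4 + 2*p^3 - 8*p^2 - 4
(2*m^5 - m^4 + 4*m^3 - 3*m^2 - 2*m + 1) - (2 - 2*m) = 2*m^5 - m^4 + 4*m^3 - 3*m^2 - 1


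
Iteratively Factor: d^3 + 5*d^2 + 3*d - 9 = (d - 1)*(d^2 + 6*d + 9) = (d - 1)*(d + 3)*(d + 3)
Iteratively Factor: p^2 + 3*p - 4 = (p - 1)*(p + 4)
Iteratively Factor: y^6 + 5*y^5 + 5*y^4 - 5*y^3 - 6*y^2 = (y)*(y^5 + 5*y^4 + 5*y^3 - 5*y^2 - 6*y) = y*(y + 3)*(y^4 + 2*y^3 - y^2 - 2*y) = y^2*(y + 3)*(y^3 + 2*y^2 - y - 2) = y^2*(y + 2)*(y + 3)*(y^2 - 1) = y^2*(y - 1)*(y + 2)*(y + 3)*(y + 1)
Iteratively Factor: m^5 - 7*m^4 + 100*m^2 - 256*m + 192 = (m + 4)*(m^4 - 11*m^3 + 44*m^2 - 76*m + 48) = (m - 2)*(m + 4)*(m^3 - 9*m^2 + 26*m - 24) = (m - 2)^2*(m + 4)*(m^2 - 7*m + 12) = (m - 4)*(m - 2)^2*(m + 4)*(m - 3)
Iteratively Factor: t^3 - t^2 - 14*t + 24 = (t - 3)*(t^2 + 2*t - 8) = (t - 3)*(t + 4)*(t - 2)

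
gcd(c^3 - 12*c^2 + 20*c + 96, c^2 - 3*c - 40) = c - 8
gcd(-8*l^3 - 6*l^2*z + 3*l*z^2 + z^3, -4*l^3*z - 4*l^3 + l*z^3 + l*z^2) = -2*l + z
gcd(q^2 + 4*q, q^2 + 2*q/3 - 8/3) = 1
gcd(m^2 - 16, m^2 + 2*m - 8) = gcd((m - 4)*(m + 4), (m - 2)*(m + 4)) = m + 4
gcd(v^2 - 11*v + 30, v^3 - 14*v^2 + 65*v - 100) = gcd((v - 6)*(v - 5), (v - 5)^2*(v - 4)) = v - 5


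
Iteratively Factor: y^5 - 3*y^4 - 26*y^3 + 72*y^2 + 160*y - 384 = (y - 4)*(y^4 + y^3 - 22*y^2 - 16*y + 96) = (y - 4)*(y + 4)*(y^3 - 3*y^2 - 10*y + 24) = (y - 4)*(y + 3)*(y + 4)*(y^2 - 6*y + 8) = (y - 4)^2*(y + 3)*(y + 4)*(y - 2)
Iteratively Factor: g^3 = (g)*(g^2) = g^2*(g)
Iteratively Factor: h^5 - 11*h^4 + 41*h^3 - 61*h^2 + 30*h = (h)*(h^4 - 11*h^3 + 41*h^2 - 61*h + 30) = h*(h - 5)*(h^3 - 6*h^2 + 11*h - 6) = h*(h - 5)*(h - 1)*(h^2 - 5*h + 6) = h*(h - 5)*(h - 3)*(h - 1)*(h - 2)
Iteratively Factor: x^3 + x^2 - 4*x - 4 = (x - 2)*(x^2 + 3*x + 2) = (x - 2)*(x + 2)*(x + 1)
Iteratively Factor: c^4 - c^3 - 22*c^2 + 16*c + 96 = (c - 4)*(c^3 + 3*c^2 - 10*c - 24) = (c - 4)*(c + 4)*(c^2 - c - 6) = (c - 4)*(c - 3)*(c + 4)*(c + 2)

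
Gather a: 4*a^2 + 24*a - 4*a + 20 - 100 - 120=4*a^2 + 20*a - 200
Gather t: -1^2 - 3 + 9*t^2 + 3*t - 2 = 9*t^2 + 3*t - 6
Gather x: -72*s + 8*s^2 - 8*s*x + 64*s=8*s^2 - 8*s*x - 8*s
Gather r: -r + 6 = 6 - r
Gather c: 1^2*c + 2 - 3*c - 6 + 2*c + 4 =0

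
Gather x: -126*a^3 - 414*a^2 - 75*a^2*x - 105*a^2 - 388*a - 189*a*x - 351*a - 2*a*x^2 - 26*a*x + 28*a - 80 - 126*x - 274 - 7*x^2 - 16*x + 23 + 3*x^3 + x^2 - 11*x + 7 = -126*a^3 - 519*a^2 - 711*a + 3*x^3 + x^2*(-2*a - 6) + x*(-75*a^2 - 215*a - 153) - 324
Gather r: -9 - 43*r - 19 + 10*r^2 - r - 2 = 10*r^2 - 44*r - 30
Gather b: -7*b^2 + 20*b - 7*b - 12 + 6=-7*b^2 + 13*b - 6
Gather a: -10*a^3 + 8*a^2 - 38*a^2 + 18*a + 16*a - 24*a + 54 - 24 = -10*a^3 - 30*a^2 + 10*a + 30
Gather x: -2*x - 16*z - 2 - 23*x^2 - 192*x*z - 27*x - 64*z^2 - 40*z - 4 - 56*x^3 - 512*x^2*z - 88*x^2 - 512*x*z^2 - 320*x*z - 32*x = -56*x^3 + x^2*(-512*z - 111) + x*(-512*z^2 - 512*z - 61) - 64*z^2 - 56*z - 6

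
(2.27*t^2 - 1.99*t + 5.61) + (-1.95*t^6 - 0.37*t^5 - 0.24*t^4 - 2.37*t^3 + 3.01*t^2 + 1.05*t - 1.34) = -1.95*t^6 - 0.37*t^5 - 0.24*t^4 - 2.37*t^3 + 5.28*t^2 - 0.94*t + 4.27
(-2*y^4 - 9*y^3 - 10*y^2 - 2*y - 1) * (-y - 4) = 2*y^5 + 17*y^4 + 46*y^3 + 42*y^2 + 9*y + 4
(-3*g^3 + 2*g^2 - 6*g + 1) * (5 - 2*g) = 6*g^4 - 19*g^3 + 22*g^2 - 32*g + 5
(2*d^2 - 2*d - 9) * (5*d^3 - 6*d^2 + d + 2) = 10*d^5 - 22*d^4 - 31*d^3 + 56*d^2 - 13*d - 18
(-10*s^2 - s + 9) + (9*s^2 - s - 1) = -s^2 - 2*s + 8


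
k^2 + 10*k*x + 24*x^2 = (k + 4*x)*(k + 6*x)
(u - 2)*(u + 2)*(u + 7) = u^3 + 7*u^2 - 4*u - 28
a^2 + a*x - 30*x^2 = (a - 5*x)*(a + 6*x)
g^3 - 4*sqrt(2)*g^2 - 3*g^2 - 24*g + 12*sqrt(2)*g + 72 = (g - 3)*(g - 6*sqrt(2))*(g + 2*sqrt(2))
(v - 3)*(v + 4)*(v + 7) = v^3 + 8*v^2 - 5*v - 84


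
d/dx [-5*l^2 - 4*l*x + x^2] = -4*l + 2*x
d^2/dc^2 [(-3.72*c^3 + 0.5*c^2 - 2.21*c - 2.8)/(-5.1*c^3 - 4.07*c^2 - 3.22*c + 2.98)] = (-180.44208*c^6 - 21.6464400000004*c^5 + 1876.87854*c^4 + 1004.642298*c^3 + 706.671288*c^2 + 834.532884*c + 159.515352)/(132.651*c^9 + 317.5821*c^8 + 504.69957*c^7 + 235.914983*c^6 - 52.4817059999999*c^5 - 315.117402*c^4 - 65.068184*c^3 + 15.736188*c^2 + 85.784664*c - 26.463592)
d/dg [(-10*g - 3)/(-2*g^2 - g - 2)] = (20*g^2 + 10*g - (4*g + 1)*(10*g + 3) + 20)/(2*g^2 + g + 2)^2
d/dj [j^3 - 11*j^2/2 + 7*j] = 3*j^2 - 11*j + 7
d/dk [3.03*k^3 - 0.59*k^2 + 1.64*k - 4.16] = 9.09*k^2 - 1.18*k + 1.64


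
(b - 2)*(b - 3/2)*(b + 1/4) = b^3 - 13*b^2/4 + 17*b/8 + 3/4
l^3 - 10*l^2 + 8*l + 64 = (l - 8)*(l - 4)*(l + 2)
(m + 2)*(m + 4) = m^2 + 6*m + 8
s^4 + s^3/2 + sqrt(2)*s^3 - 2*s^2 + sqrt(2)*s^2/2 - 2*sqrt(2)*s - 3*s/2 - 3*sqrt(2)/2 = (s - 3/2)*(s + sqrt(2))*(sqrt(2)*s/2 + sqrt(2)/2)*(sqrt(2)*s + sqrt(2))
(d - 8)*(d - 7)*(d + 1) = d^3 - 14*d^2 + 41*d + 56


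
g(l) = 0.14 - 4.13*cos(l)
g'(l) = 4.13*sin(l)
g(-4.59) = 0.64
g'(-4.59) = 4.10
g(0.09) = -3.97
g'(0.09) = 0.37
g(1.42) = -0.48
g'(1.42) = 4.08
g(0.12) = -3.96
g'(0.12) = 0.49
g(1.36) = -0.72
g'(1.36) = 4.04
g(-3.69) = 3.66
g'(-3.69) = 2.15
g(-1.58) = 0.18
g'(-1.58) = -4.13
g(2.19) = 2.54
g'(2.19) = 3.36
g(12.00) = -3.35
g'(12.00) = -2.22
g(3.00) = 4.23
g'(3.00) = 0.58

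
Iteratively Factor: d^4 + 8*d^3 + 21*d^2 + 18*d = (d)*(d^3 + 8*d^2 + 21*d + 18) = d*(d + 3)*(d^2 + 5*d + 6) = d*(d + 3)^2*(d + 2)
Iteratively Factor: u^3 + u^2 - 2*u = (u)*(u^2 + u - 2) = u*(u - 1)*(u + 2)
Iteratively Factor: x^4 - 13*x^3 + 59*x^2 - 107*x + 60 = (x - 1)*(x^3 - 12*x^2 + 47*x - 60) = (x - 4)*(x - 1)*(x^2 - 8*x + 15) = (x - 5)*(x - 4)*(x - 1)*(x - 3)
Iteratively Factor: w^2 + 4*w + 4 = (w + 2)*(w + 2)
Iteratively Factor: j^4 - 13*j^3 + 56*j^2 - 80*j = (j - 4)*(j^3 - 9*j^2 + 20*j) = (j - 5)*(j - 4)*(j^2 - 4*j) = (j - 5)*(j - 4)^2*(j)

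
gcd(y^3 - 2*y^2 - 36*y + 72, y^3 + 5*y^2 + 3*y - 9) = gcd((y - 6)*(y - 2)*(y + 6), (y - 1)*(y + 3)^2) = 1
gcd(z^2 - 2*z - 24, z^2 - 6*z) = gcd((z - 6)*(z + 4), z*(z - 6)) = z - 6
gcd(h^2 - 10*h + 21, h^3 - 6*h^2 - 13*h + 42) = h - 7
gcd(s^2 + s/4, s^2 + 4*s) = s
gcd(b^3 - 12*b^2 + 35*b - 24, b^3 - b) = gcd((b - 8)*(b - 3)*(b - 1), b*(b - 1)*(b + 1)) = b - 1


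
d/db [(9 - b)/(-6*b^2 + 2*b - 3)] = 3*(-2*b^2 + 36*b - 5)/(36*b^4 - 24*b^3 + 40*b^2 - 12*b + 9)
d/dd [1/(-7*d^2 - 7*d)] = (2*d + 1)/(7*d^2*(d + 1)^2)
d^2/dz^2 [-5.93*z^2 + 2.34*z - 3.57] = -11.8600000000000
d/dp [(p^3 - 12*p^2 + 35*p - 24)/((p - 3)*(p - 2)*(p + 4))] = (11*p^2 - 32*p + 56)/(p^4 + 4*p^3 - 12*p^2 - 32*p + 64)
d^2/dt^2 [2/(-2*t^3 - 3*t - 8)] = 12*(2*t*(2*t^3 + 3*t + 8) - 3*(2*t^2 + 1)^2)/(2*t^3 + 3*t + 8)^3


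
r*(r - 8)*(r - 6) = r^3 - 14*r^2 + 48*r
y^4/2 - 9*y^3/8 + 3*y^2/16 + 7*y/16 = y*(y/2 + 1/4)*(y - 7/4)*(y - 1)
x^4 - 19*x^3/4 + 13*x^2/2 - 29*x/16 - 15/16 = (x - 5/2)*(x - 3/2)*(x - 1)*(x + 1/4)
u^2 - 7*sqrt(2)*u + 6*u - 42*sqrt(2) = (u + 6)*(u - 7*sqrt(2))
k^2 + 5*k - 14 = (k - 2)*(k + 7)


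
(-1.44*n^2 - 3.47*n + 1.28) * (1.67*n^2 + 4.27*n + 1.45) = -2.4048*n^4 - 11.9437*n^3 - 14.7673*n^2 + 0.434099999999999*n + 1.856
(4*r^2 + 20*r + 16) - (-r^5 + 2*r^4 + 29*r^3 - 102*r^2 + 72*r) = r^5 - 2*r^4 - 29*r^3 + 106*r^2 - 52*r + 16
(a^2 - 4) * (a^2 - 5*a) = a^4 - 5*a^3 - 4*a^2 + 20*a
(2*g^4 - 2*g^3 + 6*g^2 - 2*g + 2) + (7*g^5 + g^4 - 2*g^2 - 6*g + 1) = 7*g^5 + 3*g^4 - 2*g^3 + 4*g^2 - 8*g + 3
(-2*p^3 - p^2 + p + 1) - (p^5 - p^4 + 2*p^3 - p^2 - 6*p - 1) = -p^5 + p^4 - 4*p^3 + 7*p + 2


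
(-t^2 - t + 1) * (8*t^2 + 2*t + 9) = -8*t^4 - 10*t^3 - 3*t^2 - 7*t + 9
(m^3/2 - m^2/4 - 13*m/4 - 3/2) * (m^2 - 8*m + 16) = m^5/2 - 17*m^4/4 + 27*m^3/4 + 41*m^2/2 - 40*m - 24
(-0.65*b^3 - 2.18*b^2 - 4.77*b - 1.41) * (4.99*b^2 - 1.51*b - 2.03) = -3.2435*b^5 - 9.8967*b^4 - 19.191*b^3 + 4.5922*b^2 + 11.8122*b + 2.8623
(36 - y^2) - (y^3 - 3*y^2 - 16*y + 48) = -y^3 + 2*y^2 + 16*y - 12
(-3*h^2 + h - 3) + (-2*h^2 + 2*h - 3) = -5*h^2 + 3*h - 6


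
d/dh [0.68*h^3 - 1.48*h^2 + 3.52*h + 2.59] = 2.04*h^2 - 2.96*h + 3.52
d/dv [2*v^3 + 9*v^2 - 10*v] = 6*v^2 + 18*v - 10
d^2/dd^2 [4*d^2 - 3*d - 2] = 8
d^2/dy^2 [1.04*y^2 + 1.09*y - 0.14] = 2.08000000000000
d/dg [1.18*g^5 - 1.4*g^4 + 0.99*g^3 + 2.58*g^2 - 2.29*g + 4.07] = 5.9*g^4 - 5.6*g^3 + 2.97*g^2 + 5.16*g - 2.29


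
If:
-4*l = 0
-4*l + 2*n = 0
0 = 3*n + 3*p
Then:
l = 0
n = 0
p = 0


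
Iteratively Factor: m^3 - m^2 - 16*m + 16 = (m - 1)*(m^2 - 16) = (m - 1)*(m + 4)*(m - 4)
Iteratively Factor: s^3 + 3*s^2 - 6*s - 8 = (s - 2)*(s^2 + 5*s + 4) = (s - 2)*(s + 4)*(s + 1)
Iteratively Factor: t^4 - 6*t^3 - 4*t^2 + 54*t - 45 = (t - 3)*(t^3 - 3*t^2 - 13*t + 15) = (t - 3)*(t + 3)*(t^2 - 6*t + 5) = (t - 3)*(t - 1)*(t + 3)*(t - 5)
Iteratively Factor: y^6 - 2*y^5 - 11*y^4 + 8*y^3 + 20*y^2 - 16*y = (y - 4)*(y^5 + 2*y^4 - 3*y^3 - 4*y^2 + 4*y) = y*(y - 4)*(y^4 + 2*y^3 - 3*y^2 - 4*y + 4) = y*(y - 4)*(y + 2)*(y^3 - 3*y + 2) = y*(y - 4)*(y - 1)*(y + 2)*(y^2 + y - 2) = y*(y - 4)*(y - 1)*(y + 2)^2*(y - 1)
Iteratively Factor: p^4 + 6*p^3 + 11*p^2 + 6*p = (p)*(p^3 + 6*p^2 + 11*p + 6) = p*(p + 2)*(p^2 + 4*p + 3) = p*(p + 1)*(p + 2)*(p + 3)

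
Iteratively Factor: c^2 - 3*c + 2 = (c - 2)*(c - 1)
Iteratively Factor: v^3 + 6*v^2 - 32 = (v + 4)*(v^2 + 2*v - 8) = (v - 2)*(v + 4)*(v + 4)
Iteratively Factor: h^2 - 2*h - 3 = (h + 1)*(h - 3)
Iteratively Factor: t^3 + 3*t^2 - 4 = (t + 2)*(t^2 + t - 2) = (t + 2)^2*(t - 1)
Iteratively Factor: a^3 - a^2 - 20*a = (a + 4)*(a^2 - 5*a) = (a - 5)*(a + 4)*(a)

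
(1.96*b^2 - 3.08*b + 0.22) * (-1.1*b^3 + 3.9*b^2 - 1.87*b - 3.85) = -2.156*b^5 + 11.032*b^4 - 15.9192*b^3 - 0.9284*b^2 + 11.4466*b - 0.847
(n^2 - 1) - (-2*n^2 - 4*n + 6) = 3*n^2 + 4*n - 7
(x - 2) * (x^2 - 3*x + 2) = x^3 - 5*x^2 + 8*x - 4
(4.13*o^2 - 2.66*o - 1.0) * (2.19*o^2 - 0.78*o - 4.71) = 9.0447*o^4 - 9.0468*o^3 - 19.5675*o^2 + 13.3086*o + 4.71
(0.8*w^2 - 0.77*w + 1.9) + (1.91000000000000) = 0.8*w^2 - 0.77*w + 3.81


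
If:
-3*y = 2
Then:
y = -2/3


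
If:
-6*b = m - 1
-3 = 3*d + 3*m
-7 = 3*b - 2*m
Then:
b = -1/3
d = -4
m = 3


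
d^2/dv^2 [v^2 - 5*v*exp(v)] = -5*v*exp(v) - 10*exp(v) + 2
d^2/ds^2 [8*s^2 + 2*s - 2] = 16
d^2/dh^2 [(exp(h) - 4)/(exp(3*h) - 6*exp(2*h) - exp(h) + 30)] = (4*exp(6*h) - 54*exp(5*h) + 304*exp(4*h) - 964*exp(3*h) + 2088*exp(2*h) - 2854*exp(h) + 780)*exp(h)/(exp(9*h) - 18*exp(8*h) + 105*exp(7*h) - 90*exp(6*h) - 1185*exp(5*h) + 3042*exp(4*h) + 3779*exp(3*h) - 16110*exp(2*h) - 2700*exp(h) + 27000)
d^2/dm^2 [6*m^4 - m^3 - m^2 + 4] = 72*m^2 - 6*m - 2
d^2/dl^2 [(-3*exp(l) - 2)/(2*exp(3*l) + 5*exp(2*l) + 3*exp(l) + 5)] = (-48*exp(6*l) - 162*exp(5*l) - 223*exp(4*l) + 211*exp(3*l) + 540*exp(2*l) + 227*exp(l) - 45)*exp(l)/(8*exp(9*l) + 60*exp(8*l) + 186*exp(7*l) + 365*exp(6*l) + 579*exp(5*l) + 690*exp(4*l) + 627*exp(3*l) + 510*exp(2*l) + 225*exp(l) + 125)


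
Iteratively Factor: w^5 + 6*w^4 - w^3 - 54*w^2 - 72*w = (w + 3)*(w^4 + 3*w^3 - 10*w^2 - 24*w) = (w + 2)*(w + 3)*(w^3 + w^2 - 12*w) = (w + 2)*(w + 3)*(w + 4)*(w^2 - 3*w) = w*(w + 2)*(w + 3)*(w + 4)*(w - 3)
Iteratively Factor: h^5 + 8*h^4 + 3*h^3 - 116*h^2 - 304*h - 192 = (h + 4)*(h^4 + 4*h^3 - 13*h^2 - 64*h - 48) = (h + 4)^2*(h^3 - 13*h - 12) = (h + 1)*(h + 4)^2*(h^2 - h - 12) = (h + 1)*(h + 3)*(h + 4)^2*(h - 4)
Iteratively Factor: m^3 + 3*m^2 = (m + 3)*(m^2) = m*(m + 3)*(m)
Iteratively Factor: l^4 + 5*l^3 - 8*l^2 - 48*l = (l + 4)*(l^3 + l^2 - 12*l) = l*(l + 4)*(l^2 + l - 12) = l*(l - 3)*(l + 4)*(l + 4)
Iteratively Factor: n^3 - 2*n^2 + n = (n - 1)*(n^2 - n) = (n - 1)^2*(n)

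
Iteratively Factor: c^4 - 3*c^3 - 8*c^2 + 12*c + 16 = (c + 2)*(c^3 - 5*c^2 + 2*c + 8) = (c - 2)*(c + 2)*(c^2 - 3*c - 4) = (c - 4)*(c - 2)*(c + 2)*(c + 1)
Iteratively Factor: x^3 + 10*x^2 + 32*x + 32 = (x + 4)*(x^2 + 6*x + 8) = (x + 2)*(x + 4)*(x + 4)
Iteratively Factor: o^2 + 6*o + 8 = (o + 2)*(o + 4)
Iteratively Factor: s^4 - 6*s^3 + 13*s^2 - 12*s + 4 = (s - 2)*(s^3 - 4*s^2 + 5*s - 2) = (s - 2)^2*(s^2 - 2*s + 1) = (s - 2)^2*(s - 1)*(s - 1)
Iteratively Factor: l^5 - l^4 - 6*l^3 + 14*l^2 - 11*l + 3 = (l - 1)*(l^4 - 6*l^2 + 8*l - 3) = (l - 1)^2*(l^3 + l^2 - 5*l + 3) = (l - 1)^3*(l^2 + 2*l - 3) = (l - 1)^4*(l + 3)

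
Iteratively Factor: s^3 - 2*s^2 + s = (s)*(s^2 - 2*s + 1) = s*(s - 1)*(s - 1)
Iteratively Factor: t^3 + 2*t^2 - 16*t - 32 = (t + 4)*(t^2 - 2*t - 8) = (t - 4)*(t + 4)*(t + 2)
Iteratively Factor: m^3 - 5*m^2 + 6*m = (m)*(m^2 - 5*m + 6) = m*(m - 2)*(m - 3)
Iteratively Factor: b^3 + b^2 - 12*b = (b - 3)*(b^2 + 4*b) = b*(b - 3)*(b + 4)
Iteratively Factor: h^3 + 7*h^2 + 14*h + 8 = (h + 2)*(h^2 + 5*h + 4) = (h + 1)*(h + 2)*(h + 4)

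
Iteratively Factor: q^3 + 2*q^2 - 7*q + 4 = (q - 1)*(q^2 + 3*q - 4) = (q - 1)*(q + 4)*(q - 1)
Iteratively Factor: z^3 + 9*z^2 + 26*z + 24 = (z + 2)*(z^2 + 7*z + 12) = (z + 2)*(z + 4)*(z + 3)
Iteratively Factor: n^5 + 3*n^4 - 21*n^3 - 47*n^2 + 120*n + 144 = (n + 1)*(n^4 + 2*n^3 - 23*n^2 - 24*n + 144) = (n + 1)*(n + 4)*(n^3 - 2*n^2 - 15*n + 36) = (n - 3)*(n + 1)*(n + 4)*(n^2 + n - 12) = (n - 3)*(n + 1)*(n + 4)^2*(n - 3)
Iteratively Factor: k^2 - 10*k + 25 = (k - 5)*(k - 5)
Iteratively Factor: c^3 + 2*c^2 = (c)*(c^2 + 2*c) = c^2*(c + 2)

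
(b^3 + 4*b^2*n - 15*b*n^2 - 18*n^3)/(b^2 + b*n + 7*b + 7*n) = (b^2 + 3*b*n - 18*n^2)/(b + 7)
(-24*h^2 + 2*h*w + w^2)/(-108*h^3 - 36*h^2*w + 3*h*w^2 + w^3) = (-4*h + w)/(-18*h^2 - 3*h*w + w^2)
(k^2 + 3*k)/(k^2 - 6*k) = (k + 3)/(k - 6)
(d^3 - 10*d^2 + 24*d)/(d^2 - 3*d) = (d^2 - 10*d + 24)/(d - 3)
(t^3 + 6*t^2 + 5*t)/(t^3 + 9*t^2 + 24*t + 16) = t*(t + 5)/(t^2 + 8*t + 16)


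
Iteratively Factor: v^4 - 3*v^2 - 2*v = (v + 1)*(v^3 - v^2 - 2*v) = (v + 1)^2*(v^2 - 2*v) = (v - 2)*(v + 1)^2*(v)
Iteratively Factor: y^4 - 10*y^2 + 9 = (y - 1)*(y^3 + y^2 - 9*y - 9) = (y - 3)*(y - 1)*(y^2 + 4*y + 3) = (y - 3)*(y - 1)*(y + 3)*(y + 1)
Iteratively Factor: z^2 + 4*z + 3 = (z + 3)*(z + 1)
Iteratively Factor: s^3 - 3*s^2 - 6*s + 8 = (s - 4)*(s^2 + s - 2) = (s - 4)*(s + 2)*(s - 1)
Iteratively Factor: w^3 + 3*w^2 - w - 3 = (w + 1)*(w^2 + 2*w - 3) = (w + 1)*(w + 3)*(w - 1)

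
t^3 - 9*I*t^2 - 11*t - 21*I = (t - 7*I)*(t - 3*I)*(t + I)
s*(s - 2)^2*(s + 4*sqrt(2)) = s^4 - 4*s^3 + 4*sqrt(2)*s^3 - 16*sqrt(2)*s^2 + 4*s^2 + 16*sqrt(2)*s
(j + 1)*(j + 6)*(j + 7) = j^3 + 14*j^2 + 55*j + 42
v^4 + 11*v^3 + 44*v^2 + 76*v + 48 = (v + 2)^2*(v + 3)*(v + 4)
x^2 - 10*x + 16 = (x - 8)*(x - 2)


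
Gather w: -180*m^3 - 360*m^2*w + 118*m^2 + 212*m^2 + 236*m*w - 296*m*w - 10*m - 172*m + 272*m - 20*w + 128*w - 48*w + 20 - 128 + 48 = -180*m^3 + 330*m^2 + 90*m + w*(-360*m^2 - 60*m + 60) - 60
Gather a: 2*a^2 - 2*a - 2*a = 2*a^2 - 4*a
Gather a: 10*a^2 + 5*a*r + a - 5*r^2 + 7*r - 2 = 10*a^2 + a*(5*r + 1) - 5*r^2 + 7*r - 2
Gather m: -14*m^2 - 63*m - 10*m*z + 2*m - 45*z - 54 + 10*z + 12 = -14*m^2 + m*(-10*z - 61) - 35*z - 42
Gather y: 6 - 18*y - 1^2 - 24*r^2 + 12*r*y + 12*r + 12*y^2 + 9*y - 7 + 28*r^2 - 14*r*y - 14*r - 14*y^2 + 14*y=4*r^2 - 2*r - 2*y^2 + y*(5 - 2*r) - 2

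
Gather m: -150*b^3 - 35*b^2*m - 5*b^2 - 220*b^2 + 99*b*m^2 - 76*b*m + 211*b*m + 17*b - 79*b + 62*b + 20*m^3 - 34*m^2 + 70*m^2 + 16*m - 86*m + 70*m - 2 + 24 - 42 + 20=-150*b^3 - 225*b^2 + 20*m^3 + m^2*(99*b + 36) + m*(-35*b^2 + 135*b)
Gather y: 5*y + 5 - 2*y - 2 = 3*y + 3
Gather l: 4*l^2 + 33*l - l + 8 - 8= 4*l^2 + 32*l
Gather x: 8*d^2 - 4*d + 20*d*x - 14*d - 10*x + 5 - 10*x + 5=8*d^2 - 18*d + x*(20*d - 20) + 10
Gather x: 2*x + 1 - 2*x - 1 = 0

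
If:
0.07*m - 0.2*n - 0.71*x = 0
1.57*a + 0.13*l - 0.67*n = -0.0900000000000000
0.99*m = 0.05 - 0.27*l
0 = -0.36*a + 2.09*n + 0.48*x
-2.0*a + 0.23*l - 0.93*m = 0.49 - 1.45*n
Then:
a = -0.12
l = 0.67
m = -0.13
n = -0.02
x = -0.01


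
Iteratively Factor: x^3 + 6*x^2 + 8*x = (x + 2)*(x^2 + 4*x) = x*(x + 2)*(x + 4)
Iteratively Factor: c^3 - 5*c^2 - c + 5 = (c + 1)*(c^2 - 6*c + 5) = (c - 1)*(c + 1)*(c - 5)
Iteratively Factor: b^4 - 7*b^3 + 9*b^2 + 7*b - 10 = (b - 5)*(b^3 - 2*b^2 - b + 2) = (b - 5)*(b - 2)*(b^2 - 1) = (b - 5)*(b - 2)*(b + 1)*(b - 1)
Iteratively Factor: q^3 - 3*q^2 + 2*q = (q)*(q^2 - 3*q + 2) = q*(q - 2)*(q - 1)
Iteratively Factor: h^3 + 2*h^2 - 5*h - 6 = (h + 1)*(h^2 + h - 6) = (h + 1)*(h + 3)*(h - 2)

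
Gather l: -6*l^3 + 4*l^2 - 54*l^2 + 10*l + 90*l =-6*l^3 - 50*l^2 + 100*l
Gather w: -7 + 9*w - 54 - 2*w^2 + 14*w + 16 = -2*w^2 + 23*w - 45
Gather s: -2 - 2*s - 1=-2*s - 3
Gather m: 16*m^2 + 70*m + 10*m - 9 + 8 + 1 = 16*m^2 + 80*m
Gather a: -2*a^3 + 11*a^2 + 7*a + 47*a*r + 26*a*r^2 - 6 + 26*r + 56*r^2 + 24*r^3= -2*a^3 + 11*a^2 + a*(26*r^2 + 47*r + 7) + 24*r^3 + 56*r^2 + 26*r - 6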